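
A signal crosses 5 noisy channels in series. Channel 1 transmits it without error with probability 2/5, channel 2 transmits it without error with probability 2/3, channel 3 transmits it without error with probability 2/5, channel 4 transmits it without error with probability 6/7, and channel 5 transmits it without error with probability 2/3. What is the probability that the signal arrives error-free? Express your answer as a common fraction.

Multiplying along the chain,
P = 2/5 × 2/3 × 2/5 × 6/7 × 2/3 = 96/1575 = 32/525.

32/525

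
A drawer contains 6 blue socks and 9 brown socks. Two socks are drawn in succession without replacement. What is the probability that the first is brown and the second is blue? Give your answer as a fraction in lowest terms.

9/35

Each draw changes the counts, so multiply the conditional probabilities along the sequence:
P = 9/15 × 6/14 = 54/210 = 9/35.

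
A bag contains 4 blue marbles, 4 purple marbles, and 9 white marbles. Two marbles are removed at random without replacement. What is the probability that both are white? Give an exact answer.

P = 9/17 × 8/16 = 72/272 = 9/34.

9/34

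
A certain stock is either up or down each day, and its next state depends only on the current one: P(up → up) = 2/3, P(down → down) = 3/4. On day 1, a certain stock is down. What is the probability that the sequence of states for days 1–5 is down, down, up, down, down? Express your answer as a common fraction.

3/64

Day 1 is given. For each transition, use the conditional probability from the current state:
P(down | down) = 3/4; P(up | down) = 1/4; P(down | up) = 1/3; P(down | down) = 3/4.
P = 3/4 × 1/4 × 1/3 × 3/4 = 9/192 = 3/64.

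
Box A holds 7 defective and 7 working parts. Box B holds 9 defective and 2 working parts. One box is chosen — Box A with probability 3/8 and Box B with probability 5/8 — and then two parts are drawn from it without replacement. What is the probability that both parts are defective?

567/1144

From Box A: P(both defective) = (7/14)(6/13) = 3/13.
From Box B: P(both defective) = (9/11)(8/10) = 36/55.
Total probability = (3/8)(3/13) + (5/8)(36/55) = 567/1144.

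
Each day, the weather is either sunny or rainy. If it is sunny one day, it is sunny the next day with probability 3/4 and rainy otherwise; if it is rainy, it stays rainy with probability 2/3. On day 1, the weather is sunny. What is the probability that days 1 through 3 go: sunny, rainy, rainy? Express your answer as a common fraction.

Day 1 is given. For each transition, use the conditional probability from the current state:
P(rainy | sunny) = 1/4; P(rainy | rainy) = 2/3.
P = 1/4 × 2/3 = 2/12 = 1/6.

1/6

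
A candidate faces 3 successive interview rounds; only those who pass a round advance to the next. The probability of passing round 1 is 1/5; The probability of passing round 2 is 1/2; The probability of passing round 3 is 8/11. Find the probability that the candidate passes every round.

4/55

Multiplying along the chain,
P = 1/5 × 1/2 × 8/11 = 8/110 = 4/55.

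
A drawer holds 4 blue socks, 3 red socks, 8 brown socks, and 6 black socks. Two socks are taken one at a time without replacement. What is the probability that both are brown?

2/15

P(all brown) = 8/21 × 7/20 = 56/420 = 2/15.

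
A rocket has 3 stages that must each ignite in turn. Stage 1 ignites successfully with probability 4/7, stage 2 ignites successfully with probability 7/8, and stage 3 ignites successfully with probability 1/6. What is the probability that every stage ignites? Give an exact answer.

1/12

Each stage is reached only if all earlier stages succeed, so
P = 4/7 × 7/8 × 1/6 = 28/336 = 1/12.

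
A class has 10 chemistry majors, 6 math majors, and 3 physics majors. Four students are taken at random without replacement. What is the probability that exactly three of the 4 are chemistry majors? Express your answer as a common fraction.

One ordering (chemistry majors drawn first) has probability 10/19 × 9/18 × 8/17 × 9/16 = 6480/93024 = 45/646.
There are C(4,3) = 4 such orderings, each equally likely, so P = 4 × 45/646 = 90/323.

90/323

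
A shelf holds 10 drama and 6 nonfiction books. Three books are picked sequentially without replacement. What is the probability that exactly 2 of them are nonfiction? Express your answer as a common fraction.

15/56

One ordering (nonfiction drawn first) has probability 6/16 × 5/15 × 10/14 = 300/3360 = 5/56.
There are C(3,2) = 3 such orderings, each equally likely, so P = 3 × 5/56 = 15/56.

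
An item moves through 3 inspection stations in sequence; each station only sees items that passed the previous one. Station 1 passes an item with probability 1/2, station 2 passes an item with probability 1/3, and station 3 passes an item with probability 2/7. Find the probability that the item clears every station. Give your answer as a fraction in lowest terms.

Each stage is reached only if all earlier stages succeed, so
P = 1/2 × 1/3 × 2/7 = 2/42 = 1/21.

1/21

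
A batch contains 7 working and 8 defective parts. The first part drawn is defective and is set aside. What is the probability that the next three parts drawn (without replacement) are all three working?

After the first draw, 7 of the remaining 14 parts are working.
P = 7/14 × 6/13 × 5/12 = 210/2184 = 5/52.

5/52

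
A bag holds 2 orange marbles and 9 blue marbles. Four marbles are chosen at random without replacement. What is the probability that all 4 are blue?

21/55

P(all blue) = 9/11 × 8/10 × 7/9 × 6/8 = 3024/7920 = 21/55.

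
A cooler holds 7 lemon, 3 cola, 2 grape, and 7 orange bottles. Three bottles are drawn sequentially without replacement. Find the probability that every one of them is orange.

P(every draw is orange) = 7/19 × 6/18 × 5/17 = 210/5814 = 35/969.

35/969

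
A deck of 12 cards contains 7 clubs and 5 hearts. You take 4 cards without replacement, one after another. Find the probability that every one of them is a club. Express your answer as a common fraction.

7/99

P(all clubs) = 7/12 × 6/11 × 5/10 × 4/9 = 840/11880 = 7/99.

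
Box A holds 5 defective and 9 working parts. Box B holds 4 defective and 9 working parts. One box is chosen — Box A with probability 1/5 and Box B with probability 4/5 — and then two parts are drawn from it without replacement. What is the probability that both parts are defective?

38/455

From Box A: P(both defective) = (5/14)(4/13) = 10/91.
From Box B: P(both defective) = (4/13)(3/12) = 1/13.
Total probability = (1/5)(10/91) + (4/5)(1/13) = 38/455.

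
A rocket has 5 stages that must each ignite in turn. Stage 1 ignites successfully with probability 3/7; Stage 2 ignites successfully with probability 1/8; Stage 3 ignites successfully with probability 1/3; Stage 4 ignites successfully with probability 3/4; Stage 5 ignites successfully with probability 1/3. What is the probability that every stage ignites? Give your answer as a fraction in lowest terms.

1/224

The events are sequential, so multiply the conditional probabilities:
P = 3/7 × 1/8 × 1/3 × 3/4 × 1/3 = 9/2016 = 1/224.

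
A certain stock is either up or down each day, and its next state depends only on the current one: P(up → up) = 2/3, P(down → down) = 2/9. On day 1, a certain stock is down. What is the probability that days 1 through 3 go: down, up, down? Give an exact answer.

Day 1 is given. For each transition, use the conditional probability from the current state:
P(up | down) = 7/9; P(down | up) = 1/3.
P = 7/9 × 1/3 = 7/27.

7/27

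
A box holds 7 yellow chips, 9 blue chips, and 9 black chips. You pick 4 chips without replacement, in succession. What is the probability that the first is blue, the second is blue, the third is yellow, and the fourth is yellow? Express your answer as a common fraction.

Chain rule:
P = 9/25 × 8/24 × 7/23 × 6/22 = 3024/303600 = 63/6325.

63/6325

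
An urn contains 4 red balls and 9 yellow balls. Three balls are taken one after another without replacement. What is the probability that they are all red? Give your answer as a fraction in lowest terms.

P(all red) = 4/13 × 3/12 × 2/11 = 24/1716 = 2/143.

2/143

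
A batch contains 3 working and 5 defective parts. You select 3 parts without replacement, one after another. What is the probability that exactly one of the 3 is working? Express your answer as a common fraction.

One ordering (working drawn first) has probability 3/8 × 5/7 × 4/6 = 60/336 = 5/28.
There are C(3,1) = 3 such orderings, each equally likely, so P = 3 × 5/28 = 15/28.

15/28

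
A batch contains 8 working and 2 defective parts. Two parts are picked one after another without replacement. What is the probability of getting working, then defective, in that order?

8/45

Each draw changes the counts, so multiply the conditional probabilities along the sequence:
P = 8/10 × 2/9 = 16/90 = 8/45.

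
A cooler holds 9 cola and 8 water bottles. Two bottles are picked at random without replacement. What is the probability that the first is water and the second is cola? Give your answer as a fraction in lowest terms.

9/34

Chain rule:
P = 8/17 × 9/16 = 72/272 = 9/34.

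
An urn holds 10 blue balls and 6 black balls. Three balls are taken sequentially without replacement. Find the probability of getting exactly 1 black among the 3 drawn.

27/56

One ordering (black drawn first) has probability 6/16 × 10/15 × 9/14 = 540/3360 = 9/56.
There are C(3,1) = 3 such orderings, each equally likely, so P = 3 × 9/56 = 27/56.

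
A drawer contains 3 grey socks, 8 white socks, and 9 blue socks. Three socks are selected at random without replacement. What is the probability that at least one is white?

P(no white) = 12/20 × 11/19 × 10/18 = 1320/6840 = 11/57.
P(at least one) = 1 − 11/57 = 46/57.

46/57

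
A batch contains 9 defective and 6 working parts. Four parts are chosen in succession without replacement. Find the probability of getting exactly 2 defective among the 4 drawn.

36/91

One ordering (defective drawn first) has probability 9/15 × 8/14 × 6/13 × 5/12 = 2160/32760 = 6/91.
There are C(4,2) = 6 such orderings, each equally likely, so P = 6 × 6/91 = 36/91.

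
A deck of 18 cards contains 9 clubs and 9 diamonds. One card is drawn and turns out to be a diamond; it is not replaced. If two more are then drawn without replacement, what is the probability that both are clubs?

After the first draw, 9 of the remaining 17 cards are clubs.
P = 9/17 × 8/16 = 72/272 = 9/34.

9/34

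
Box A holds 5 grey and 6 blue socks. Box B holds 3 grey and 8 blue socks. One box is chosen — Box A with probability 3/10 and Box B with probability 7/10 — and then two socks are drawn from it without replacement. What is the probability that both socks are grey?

From Box A: P(both grey) = (5/11)(4/10) = 2/11.
From Box B: P(both grey) = (3/11)(2/10) = 3/55.
Total probability = (3/10)(2/11) + (7/10)(3/55) = 51/550.

51/550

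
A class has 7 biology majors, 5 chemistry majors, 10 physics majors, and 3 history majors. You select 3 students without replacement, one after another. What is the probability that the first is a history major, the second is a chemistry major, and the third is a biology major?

7/920

Multiply the probability of each draw given the previous ones:
P = 3/25 × 5/24 × 7/23 = 105/13800 = 7/920.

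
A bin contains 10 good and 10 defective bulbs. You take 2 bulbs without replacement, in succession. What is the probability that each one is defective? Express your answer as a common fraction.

9/38

P = 10/20 × 9/19 = 90/380 = 9/38.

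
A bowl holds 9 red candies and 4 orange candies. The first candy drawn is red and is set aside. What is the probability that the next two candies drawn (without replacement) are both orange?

1/11

After the first draw, 4 of the remaining 12 candies are orange.
P = 4/12 × 3/11 = 12/132 = 1/11.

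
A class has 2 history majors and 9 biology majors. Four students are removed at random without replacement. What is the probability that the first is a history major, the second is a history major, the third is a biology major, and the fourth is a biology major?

1/55

Multiply the probability of each draw given the previous ones:
P = 2/11 × 1/10 × 9/9 × 8/8 = 144/7920 = 1/55.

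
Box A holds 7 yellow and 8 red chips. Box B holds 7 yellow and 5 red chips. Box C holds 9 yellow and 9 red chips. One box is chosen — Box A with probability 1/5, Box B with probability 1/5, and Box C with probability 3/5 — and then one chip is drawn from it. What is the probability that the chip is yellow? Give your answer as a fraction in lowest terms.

From Box A: P(yellow) = 7/15.
From Box B: P(yellow) = 7/12.
From Box C: P(yellow) = 9/18.
Total probability = (1/5)(7/15) + (1/5)(7/12) + (3/5)(9/18) = 51/100.

51/100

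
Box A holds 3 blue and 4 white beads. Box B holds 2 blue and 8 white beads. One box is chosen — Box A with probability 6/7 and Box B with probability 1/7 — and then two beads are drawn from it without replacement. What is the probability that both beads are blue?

277/2205

From Box A: P(both blue) = (3/7)(2/6) = 1/7.
From Box B: P(both blue) = (2/10)(1/9) = 1/45.
Total probability = (6/7)(1/7) + (1/7)(1/45) = 277/2205.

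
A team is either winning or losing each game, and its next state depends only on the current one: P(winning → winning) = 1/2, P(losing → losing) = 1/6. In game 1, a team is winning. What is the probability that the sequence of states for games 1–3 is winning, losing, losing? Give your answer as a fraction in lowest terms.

Game 1 is given. For each transition, use the conditional probability from the current state:
P(losing | winning) = 1/2; P(losing | losing) = 1/6.
P = 1/2 × 1/6 = 1/12.

1/12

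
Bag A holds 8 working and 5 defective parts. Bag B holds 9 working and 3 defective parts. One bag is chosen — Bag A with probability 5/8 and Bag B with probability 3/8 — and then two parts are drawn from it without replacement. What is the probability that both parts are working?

184/429

From Bag A: P(both working) = (8/13)(7/12) = 14/39.
From Bag B: P(both working) = (9/12)(8/11) = 6/11.
Total probability = (5/8)(14/39) + (3/8)(6/11) = 184/429.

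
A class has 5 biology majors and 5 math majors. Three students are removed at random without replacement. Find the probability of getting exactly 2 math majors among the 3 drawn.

5/12

One ordering (math majors drawn first) has probability 5/10 × 4/9 × 5/8 = 100/720 = 5/36.
There are C(3,2) = 3 such orderings, each equally likely, so P = 3 × 5/36 = 5/12.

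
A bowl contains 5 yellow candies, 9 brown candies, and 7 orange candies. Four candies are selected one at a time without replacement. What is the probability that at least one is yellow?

P(no yellow) = 16/21 × 15/20 × 14/19 × 13/18 = 43680/143640 = 52/171.
P(at least one) = 1 − 52/171 = 119/171.

119/171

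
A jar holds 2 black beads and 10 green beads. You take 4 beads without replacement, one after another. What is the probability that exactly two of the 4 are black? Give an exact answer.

1/11

One ordering (black drawn first) has probability 2/12 × 1/11 × 10/10 × 9/9 = 180/11880 = 1/66.
There are C(4,2) = 6 such orderings, each equally likely, so P = 6 × 1/66 = 1/11.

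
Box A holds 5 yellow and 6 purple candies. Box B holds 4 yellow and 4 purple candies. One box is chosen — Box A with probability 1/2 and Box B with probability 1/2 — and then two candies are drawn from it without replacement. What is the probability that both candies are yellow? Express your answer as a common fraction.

61/308

From Box A: P(both yellow) = (5/11)(4/10) = 2/11.
From Box B: P(both yellow) = (4/8)(3/7) = 3/14.
Total probability = (1/2)(2/11) + (1/2)(3/14) = 61/308.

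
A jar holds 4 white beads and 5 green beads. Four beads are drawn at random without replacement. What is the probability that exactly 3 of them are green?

One ordering (green drawn first) has probability 5/9 × 4/8 × 3/7 × 4/6 = 240/3024 = 5/63.
There are C(4,3) = 4 such orderings, each equally likely, so P = 4 × 5/63 = 20/63.

20/63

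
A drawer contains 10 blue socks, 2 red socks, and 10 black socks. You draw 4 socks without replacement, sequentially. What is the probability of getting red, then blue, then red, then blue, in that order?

Multiply the probability of each draw given the previous ones:
P = 2/22 × 10/21 × 1/20 × 9/19 = 180/175560 = 3/2926.

3/2926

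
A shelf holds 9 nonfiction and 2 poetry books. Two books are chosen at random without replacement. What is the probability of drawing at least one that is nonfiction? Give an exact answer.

P(no nonfiction) = 2/11 × 1/10 = 2/110 = 1/55.
P(at least one) = 1 − 1/55 = 54/55.

54/55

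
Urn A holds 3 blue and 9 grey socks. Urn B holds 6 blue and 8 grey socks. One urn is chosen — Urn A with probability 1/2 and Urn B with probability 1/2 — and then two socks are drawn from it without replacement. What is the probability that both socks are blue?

421/4004

From Urn A: P(both blue) = (3/12)(2/11) = 1/22.
From Urn B: P(both blue) = (6/14)(5/13) = 15/91.
Total probability = (1/2)(1/22) + (1/2)(15/91) = 421/4004.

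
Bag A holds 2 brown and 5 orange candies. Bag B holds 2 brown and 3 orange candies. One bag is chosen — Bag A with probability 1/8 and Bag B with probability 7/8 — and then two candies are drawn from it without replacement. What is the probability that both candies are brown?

From Bag A: P(both brown) = (2/7)(1/6) = 1/21.
From Bag B: P(both brown) = (2/5)(1/4) = 1/10.
Total probability = (1/8)(1/21) + (7/8)(1/10) = 157/1680.

157/1680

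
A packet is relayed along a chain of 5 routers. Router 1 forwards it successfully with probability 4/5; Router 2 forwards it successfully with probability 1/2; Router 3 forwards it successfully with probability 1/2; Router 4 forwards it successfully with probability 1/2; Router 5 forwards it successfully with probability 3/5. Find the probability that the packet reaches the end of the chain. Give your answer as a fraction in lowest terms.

Multiplying along the chain,
P = 4/5 × 1/2 × 1/2 × 1/2 × 3/5 = 12/200 = 3/50.

3/50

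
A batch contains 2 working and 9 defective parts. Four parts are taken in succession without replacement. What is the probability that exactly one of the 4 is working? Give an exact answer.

28/55

One ordering (working drawn first) has probability 2/11 × 9/10 × 8/9 × 7/8 = 1008/7920 = 7/55.
There are C(4,1) = 4 such orderings, each equally likely, so P = 4 × 7/55 = 28/55.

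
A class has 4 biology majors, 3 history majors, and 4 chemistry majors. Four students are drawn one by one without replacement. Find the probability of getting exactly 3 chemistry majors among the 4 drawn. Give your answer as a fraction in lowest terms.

14/165

One ordering (chemistry majors drawn first) has probability 4/11 × 3/10 × 2/9 × 7/8 = 168/7920 = 7/330.
There are C(4,3) = 4 such orderings, each equally likely, so P = 4 × 7/330 = 14/165.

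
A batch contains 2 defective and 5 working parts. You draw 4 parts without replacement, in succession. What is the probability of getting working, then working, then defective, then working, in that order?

1/7

Chain rule:
P = 5/7 × 4/6 × 2/5 × 3/4 = 120/840 = 1/7.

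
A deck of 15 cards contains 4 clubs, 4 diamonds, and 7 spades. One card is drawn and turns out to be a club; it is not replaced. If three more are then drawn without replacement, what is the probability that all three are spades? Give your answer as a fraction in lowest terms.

With the first card removed, 7 spades remain out of 14.
P = 7/14 × 6/13 × 5/12 = 210/2184 = 5/52.

5/52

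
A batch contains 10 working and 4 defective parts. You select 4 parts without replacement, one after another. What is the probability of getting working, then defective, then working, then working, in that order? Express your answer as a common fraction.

Each draw changes the counts, so multiply the conditional probabilities along the sequence:
P = 10/14 × 4/13 × 9/12 × 8/11 = 2880/24024 = 120/1001.

120/1001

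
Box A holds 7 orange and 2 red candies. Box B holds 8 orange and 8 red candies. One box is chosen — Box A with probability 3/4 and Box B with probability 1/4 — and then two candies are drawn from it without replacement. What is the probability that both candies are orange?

119/240

From Box A: P(both orange) = (7/9)(6/8) = 7/12.
From Box B: P(both orange) = (8/16)(7/15) = 7/30.
Total probability = (3/4)(7/12) + (1/4)(7/30) = 119/240.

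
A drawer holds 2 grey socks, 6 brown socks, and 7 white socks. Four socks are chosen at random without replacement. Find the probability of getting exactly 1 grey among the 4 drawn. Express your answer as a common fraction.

44/105

One ordering (grey drawn first) has probability 2/15 × 13/14 × 12/13 × 11/12 = 3432/32760 = 11/105.
There are C(4,1) = 4 such orderings, each equally likely, so P = 4 × 11/105 = 44/105.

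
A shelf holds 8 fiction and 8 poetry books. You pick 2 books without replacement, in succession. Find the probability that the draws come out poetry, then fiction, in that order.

Each draw changes the counts, so multiply the conditional probabilities along the sequence:
P = 8/16 × 8/15 = 64/240 = 4/15.

4/15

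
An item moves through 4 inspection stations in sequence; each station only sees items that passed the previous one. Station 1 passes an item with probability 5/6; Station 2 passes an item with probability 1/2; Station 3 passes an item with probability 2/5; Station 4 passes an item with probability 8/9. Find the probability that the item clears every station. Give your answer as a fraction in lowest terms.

4/27

Each stage is reached only if all earlier stages succeed, so
P = 5/6 × 1/2 × 2/5 × 8/9 = 80/540 = 4/27.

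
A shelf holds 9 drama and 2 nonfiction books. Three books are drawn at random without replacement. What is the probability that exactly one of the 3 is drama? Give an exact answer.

One ordering (drama drawn first) has probability 9/11 × 2/10 × 1/9 = 18/990 = 1/55.
There are C(3,1) = 3 such orderings, each equally likely, so P = 3 × 1/55 = 3/55.

3/55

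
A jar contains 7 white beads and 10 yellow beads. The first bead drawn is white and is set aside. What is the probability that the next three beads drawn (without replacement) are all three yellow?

With the first bead removed, 10 yellow remain out of 16.
P = 10/16 × 9/15 × 8/14 = 720/3360 = 3/14.

3/14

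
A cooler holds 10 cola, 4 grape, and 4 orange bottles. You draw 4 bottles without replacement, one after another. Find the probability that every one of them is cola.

7/102

P(all cola) = 10/18 × 9/17 × 8/16 × 7/15 = 5040/73440 = 7/102.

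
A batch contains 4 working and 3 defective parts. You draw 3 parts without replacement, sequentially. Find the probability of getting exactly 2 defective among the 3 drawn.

One ordering (defective drawn first) has probability 3/7 × 2/6 × 4/5 = 24/210 = 4/35.
There are C(3,2) = 3 such orderings, each equally likely, so P = 3 × 4/35 = 12/35.

12/35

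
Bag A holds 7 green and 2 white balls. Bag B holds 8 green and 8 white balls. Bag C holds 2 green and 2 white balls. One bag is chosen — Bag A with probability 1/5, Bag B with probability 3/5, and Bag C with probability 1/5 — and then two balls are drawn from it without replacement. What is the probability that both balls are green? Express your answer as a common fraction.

From Bag A: P(both green) = (7/9)(6/8) = 7/12.
From Bag B: P(both green) = (8/16)(7/15) = 7/30.
From Bag C: P(both green) = (2/4)(1/3) = 1/6.
Total probability = (1/5)(7/12) + (3/5)(7/30) + (1/5)(1/6) = 29/100.

29/100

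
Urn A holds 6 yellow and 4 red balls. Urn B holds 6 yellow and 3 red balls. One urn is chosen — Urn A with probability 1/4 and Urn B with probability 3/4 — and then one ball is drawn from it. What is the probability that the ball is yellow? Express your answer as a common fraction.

From Urn A: P(yellow) = 6/10.
From Urn B: P(yellow) = 6/9.
Total probability = (1/4)(6/10) + (3/4)(6/9) = 13/20.

13/20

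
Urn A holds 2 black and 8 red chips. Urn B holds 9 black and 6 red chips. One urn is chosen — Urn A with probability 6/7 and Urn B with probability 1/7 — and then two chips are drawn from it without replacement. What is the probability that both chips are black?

10/147

From Urn A: P(both black) = (2/10)(1/9) = 1/45.
From Urn B: P(both black) = (9/15)(8/14) = 12/35.
Total probability = (6/7)(1/45) + (1/7)(12/35) = 10/147.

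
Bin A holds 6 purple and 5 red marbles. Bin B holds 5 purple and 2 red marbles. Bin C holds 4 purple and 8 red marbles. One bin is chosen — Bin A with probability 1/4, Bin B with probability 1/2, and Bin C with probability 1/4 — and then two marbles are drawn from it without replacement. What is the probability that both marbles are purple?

From Bin A: P(both purple) = (6/11)(5/10) = 3/11.
From Bin B: P(both purple) = (5/7)(4/6) = 10/21.
From Bin C: P(both purple) = (4/12)(3/11) = 1/11.
Total probability = (1/4)(3/11) + (1/2)(10/21) + (1/4)(1/11) = 76/231.

76/231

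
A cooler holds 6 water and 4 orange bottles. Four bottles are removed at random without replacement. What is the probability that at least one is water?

209/210

P(no water) = 4/10 × 3/9 × 2/8 × 1/7 = 24/5040 = 1/210.
P(at least one) = 1 − 1/210 = 209/210.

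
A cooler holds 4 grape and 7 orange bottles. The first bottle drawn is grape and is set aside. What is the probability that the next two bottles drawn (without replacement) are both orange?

7/15

After the first draw, 7 of the remaining 10 bottles are orange.
P = 7/10 × 6/9 = 42/90 = 7/15.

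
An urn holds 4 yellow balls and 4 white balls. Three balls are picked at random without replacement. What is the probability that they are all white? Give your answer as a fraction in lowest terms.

P = 4/8 × 3/7 × 2/6 = 24/336 = 1/14.

1/14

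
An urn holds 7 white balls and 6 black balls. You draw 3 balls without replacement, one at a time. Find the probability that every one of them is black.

10/143

P(every draw is black) = 6/13 × 5/12 × 4/11 = 120/1716 = 10/143.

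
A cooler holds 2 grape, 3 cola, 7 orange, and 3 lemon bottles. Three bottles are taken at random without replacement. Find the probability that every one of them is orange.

1/13

P(every draw is orange) = 7/15 × 6/14 × 5/13 = 210/2730 = 1/13.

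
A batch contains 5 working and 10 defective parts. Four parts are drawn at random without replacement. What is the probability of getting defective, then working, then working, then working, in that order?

5/273

Multiply the probability of each draw given the previous ones:
P = 10/15 × 5/14 × 4/13 × 3/12 = 600/32760 = 5/273.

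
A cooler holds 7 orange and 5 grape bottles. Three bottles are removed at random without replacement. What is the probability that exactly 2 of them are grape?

7/22

One ordering (grape drawn first) has probability 5/12 × 4/11 × 7/10 = 140/1320 = 7/66.
There are C(3,2) = 3 such orderings, each equally likely, so P = 3 × 7/66 = 7/22.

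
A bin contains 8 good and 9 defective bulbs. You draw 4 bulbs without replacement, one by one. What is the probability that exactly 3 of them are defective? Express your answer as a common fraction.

One ordering (defective drawn first) has probability 9/17 × 8/16 × 7/15 × 8/14 = 4032/57120 = 6/85.
There are C(4,3) = 4 such orderings, each equally likely, so P = 4 × 6/85 = 24/85.

24/85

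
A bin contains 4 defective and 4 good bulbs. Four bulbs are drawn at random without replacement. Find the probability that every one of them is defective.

1/70

P(every draw is defective) = 4/8 × 3/7 × 2/6 × 1/5 = 24/1680 = 1/70.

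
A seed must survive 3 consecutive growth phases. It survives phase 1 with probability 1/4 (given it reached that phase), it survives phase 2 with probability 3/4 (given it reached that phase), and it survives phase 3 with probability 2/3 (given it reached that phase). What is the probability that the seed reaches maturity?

The events are sequential, so multiply the conditional probabilities:
P = 1/4 × 3/4 × 2/3 = 6/48 = 1/8.

1/8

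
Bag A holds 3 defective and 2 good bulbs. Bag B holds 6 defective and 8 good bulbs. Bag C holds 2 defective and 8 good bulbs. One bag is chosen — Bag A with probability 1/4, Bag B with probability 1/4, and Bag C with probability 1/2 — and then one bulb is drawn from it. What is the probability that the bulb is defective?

5/14

From Bag A: P(defective) = 3/5.
From Bag B: P(defective) = 6/14.
From Bag C: P(defective) = 2/10.
Total probability = (1/4)(3/5) + (1/4)(6/14) + (1/2)(2/10) = 5/14.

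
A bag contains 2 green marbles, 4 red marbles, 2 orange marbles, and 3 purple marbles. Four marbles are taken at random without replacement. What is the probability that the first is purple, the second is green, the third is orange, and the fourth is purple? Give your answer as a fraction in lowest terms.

Chain rule:
P = 3/11 × 2/10 × 2/9 × 2/8 = 24/7920 = 1/330.

1/330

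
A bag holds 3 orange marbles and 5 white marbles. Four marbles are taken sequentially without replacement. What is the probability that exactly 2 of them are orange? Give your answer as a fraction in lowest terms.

3/7

One ordering (orange drawn first) has probability 3/8 × 2/7 × 5/6 × 4/5 = 120/1680 = 1/14.
There are C(4,2) = 6 such orderings, each equally likely, so P = 6 × 1/14 = 3/7.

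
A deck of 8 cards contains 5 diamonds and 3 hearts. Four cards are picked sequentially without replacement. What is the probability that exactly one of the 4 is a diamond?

1/14

One ordering (a diamond drawn first) has probability 5/8 × 3/7 × 2/6 × 1/5 = 30/1680 = 1/56.
There are C(4,1) = 4 such orderings, each equally likely, so P = 4 × 1/56 = 1/14.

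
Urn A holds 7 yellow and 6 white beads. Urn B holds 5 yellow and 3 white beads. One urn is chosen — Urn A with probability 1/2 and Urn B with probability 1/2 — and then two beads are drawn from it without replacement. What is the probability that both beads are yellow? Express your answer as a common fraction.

57/182

From Urn A: P(both yellow) = (7/13)(6/12) = 7/26.
From Urn B: P(both yellow) = (5/8)(4/7) = 5/14.
Total probability = (1/2)(7/26) + (1/2)(5/14) = 57/182.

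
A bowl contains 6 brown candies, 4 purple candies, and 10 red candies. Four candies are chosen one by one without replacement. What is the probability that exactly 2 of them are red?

One ordering (red drawn first) has probability 10/20 × 9/19 × 10/18 × 9/17 = 8100/116280 = 45/646.
There are C(4,2) = 6 such orderings, each equally likely, so P = 6 × 45/646 = 135/323.

135/323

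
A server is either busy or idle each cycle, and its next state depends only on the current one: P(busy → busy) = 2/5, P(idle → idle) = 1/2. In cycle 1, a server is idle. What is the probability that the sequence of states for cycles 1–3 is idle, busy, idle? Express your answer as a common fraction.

3/10

Cycle 1 is given. For each transition, use the conditional probability from the current state:
P(busy | idle) = 1/2; P(idle | busy) = 3/5.
P = 1/2 × 3/5 = 3/10.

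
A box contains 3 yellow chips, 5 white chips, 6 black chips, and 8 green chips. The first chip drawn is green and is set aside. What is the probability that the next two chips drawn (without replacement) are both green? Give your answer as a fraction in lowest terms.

After the first draw, 7 of the remaining 21 chips are green.
P = 7/21 × 6/20 = 42/420 = 1/10.

1/10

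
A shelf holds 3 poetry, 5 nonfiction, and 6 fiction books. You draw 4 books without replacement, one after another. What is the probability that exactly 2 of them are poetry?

One ordering (poetry drawn first) has probability 3/14 × 2/13 × 11/12 × 10/11 = 660/24024 = 5/182.
There are C(4,2) = 6 such orderings, each equally likely, so P = 6 × 5/182 = 15/91.

15/91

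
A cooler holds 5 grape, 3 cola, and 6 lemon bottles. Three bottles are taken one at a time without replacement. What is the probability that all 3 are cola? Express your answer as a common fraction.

1/364

P(every draw is cola) = 3/14 × 2/13 × 1/12 = 6/2184 = 1/364.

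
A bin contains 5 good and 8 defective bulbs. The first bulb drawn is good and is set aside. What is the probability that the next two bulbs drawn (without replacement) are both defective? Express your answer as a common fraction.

14/33

After the first draw, 8 of the remaining 12 bulbs are defective.
P = 8/12 × 7/11 = 56/132 = 14/33.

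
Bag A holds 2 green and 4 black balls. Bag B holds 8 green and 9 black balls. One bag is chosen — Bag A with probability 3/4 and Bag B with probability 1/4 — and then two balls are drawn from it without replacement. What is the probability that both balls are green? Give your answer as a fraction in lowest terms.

From Bag A: P(both green) = (2/6)(1/5) = 1/15.
From Bag B: P(both green) = (8/17)(7/16) = 7/34.
Total probability = (3/4)(1/15) + (1/4)(7/34) = 69/680.

69/680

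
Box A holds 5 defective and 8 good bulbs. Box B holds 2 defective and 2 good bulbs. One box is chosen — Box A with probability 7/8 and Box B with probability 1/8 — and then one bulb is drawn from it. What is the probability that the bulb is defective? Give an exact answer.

From Box A: P(defective) = 5/13.
From Box B: P(defective) = 2/4.
Total probability = (7/8)(5/13) + (1/8)(2/4) = 83/208.

83/208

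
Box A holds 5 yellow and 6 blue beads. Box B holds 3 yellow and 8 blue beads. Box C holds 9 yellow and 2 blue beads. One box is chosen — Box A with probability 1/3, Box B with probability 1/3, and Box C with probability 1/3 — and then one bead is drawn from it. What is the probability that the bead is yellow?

From Box A: P(yellow) = 5/11.
From Box B: P(yellow) = 3/11.
From Box C: P(yellow) = 9/11.
Total probability = (1/3)(5/11) + (1/3)(3/11) + (1/3)(9/11) = 17/33.

17/33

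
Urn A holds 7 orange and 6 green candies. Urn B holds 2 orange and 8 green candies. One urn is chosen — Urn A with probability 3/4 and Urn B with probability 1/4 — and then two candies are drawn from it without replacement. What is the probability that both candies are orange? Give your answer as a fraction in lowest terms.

971/4680

From Urn A: P(both orange) = (7/13)(6/12) = 7/26.
From Urn B: P(both orange) = (2/10)(1/9) = 1/45.
Total probability = (3/4)(7/26) + (1/4)(1/45) = 971/4680.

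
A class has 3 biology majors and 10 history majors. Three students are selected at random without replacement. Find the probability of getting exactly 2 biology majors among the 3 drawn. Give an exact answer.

One ordering (biology majors drawn first) has probability 3/13 × 2/12 × 10/11 = 60/1716 = 5/143.
There are C(3,2) = 3 such orderings, each equally likely, so P = 3 × 5/143 = 15/143.

15/143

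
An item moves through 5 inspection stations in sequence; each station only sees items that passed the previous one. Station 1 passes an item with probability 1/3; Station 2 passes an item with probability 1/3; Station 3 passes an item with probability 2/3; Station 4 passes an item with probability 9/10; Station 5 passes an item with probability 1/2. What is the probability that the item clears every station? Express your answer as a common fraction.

1/30

The events are sequential, so multiply the conditional probabilities:
P = 1/3 × 1/3 × 2/3 × 9/10 × 1/2 = 18/540 = 1/30.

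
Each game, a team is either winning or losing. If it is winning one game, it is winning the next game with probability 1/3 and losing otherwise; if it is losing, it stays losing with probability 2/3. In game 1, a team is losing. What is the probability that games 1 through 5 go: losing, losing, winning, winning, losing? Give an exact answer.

Game 1 is given. For each transition, use the conditional probability from the current state:
P(losing | losing) = 2/3; P(winning | losing) = 1/3; P(winning | winning) = 1/3; P(losing | winning) = 2/3.
P = 2/3 × 1/3 × 1/3 × 2/3 = 4/81.

4/81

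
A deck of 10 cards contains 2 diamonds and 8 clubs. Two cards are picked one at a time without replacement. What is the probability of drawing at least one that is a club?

44/45

P(no clubs) = 2/10 × 1/9 = 2/90 = 1/45.
P(at least one) = 1 − 1/45 = 44/45.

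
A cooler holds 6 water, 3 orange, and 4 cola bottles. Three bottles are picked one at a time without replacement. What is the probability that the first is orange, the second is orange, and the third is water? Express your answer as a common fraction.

3/143

Multiply the probability of each draw given the previous ones:
P = 3/13 × 2/12 × 6/11 = 36/1716 = 3/143.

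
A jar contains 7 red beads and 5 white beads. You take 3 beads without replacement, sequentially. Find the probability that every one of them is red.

P(all red) = 7/12 × 6/11 × 5/10 = 210/1320 = 7/44.

7/44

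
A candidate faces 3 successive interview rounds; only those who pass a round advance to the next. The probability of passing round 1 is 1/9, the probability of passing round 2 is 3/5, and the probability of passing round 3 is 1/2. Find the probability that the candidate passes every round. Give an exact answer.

Each stage is reached only if all earlier stages succeed, so
P = 1/9 × 3/5 × 1/2 = 3/90 = 1/30.

1/30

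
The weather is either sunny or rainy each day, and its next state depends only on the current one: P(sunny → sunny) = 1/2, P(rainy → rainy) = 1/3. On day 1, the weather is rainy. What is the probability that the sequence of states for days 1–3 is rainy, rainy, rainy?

Day 1 is given. For each transition, use the conditional probability from the current state:
P(rainy | rainy) = 1/3; P(rainy | rainy) = 1/3.
P = 1/3 × 1/3 = 1/9.

1/9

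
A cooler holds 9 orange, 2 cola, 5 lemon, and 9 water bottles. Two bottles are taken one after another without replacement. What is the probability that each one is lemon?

1/30

P(all lemon) = 5/25 × 4/24 = 20/600 = 1/30.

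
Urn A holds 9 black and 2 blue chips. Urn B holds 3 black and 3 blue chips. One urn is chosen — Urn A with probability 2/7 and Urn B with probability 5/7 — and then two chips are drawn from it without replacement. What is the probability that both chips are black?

127/385

From Urn A: P(both black) = (9/11)(8/10) = 36/55.
From Urn B: P(both black) = (3/6)(2/5) = 1/5.
Total probability = (2/7)(36/55) + (5/7)(1/5) = 127/385.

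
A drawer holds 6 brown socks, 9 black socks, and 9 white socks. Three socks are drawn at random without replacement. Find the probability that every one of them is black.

21/506

P(all black) = 9/24 × 8/23 × 7/22 = 504/12144 = 21/506.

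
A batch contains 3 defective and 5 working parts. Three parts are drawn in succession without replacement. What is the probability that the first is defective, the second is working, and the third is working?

Each draw changes the counts, so multiply the conditional probabilities along the sequence:
P = 3/8 × 5/7 × 4/6 = 60/336 = 5/28.

5/28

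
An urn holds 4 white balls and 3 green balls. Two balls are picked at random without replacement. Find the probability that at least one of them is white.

6/7

P(no white) = 3/7 × 2/6 = 6/42 = 1/7.
P(at least one) = 1 − 1/7 = 6/7.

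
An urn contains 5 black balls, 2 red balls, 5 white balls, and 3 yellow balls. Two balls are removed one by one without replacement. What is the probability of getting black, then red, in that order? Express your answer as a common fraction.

Multiply the probability of each draw given the previous ones:
P = 5/15 × 2/14 = 10/210 = 1/21.

1/21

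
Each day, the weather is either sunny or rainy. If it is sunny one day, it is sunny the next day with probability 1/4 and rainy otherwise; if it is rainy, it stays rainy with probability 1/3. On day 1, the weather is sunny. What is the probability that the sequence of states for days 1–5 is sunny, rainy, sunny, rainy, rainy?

1/8

Day 1 is given. For each transition, use the conditional probability from the current state:
P(rainy | sunny) = 3/4; P(sunny | rainy) = 2/3; P(rainy | sunny) = 3/4; P(rainy | rainy) = 1/3.
P = 3/4 × 2/3 × 3/4 × 1/3 = 18/144 = 1/8.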